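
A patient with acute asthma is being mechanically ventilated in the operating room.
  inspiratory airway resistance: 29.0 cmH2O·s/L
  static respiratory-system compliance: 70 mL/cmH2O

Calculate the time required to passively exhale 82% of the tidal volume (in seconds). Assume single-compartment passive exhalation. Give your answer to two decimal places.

3.48

τ = R × C = 29.0 × 70 mL/cmH2O = 29.0 × 0.070 L/cmH2O = 2.03 s.
Exhaled fraction f = 1 − e^(−t/τ) → t = −τ·ln(1 − f) = −2.03·ln(0.18) = 3.481 s.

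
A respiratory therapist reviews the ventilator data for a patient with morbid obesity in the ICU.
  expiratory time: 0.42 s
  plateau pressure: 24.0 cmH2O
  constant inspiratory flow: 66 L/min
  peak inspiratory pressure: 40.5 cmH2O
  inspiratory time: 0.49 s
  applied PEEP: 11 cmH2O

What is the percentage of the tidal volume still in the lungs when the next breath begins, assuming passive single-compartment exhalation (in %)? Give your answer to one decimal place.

50.9

Flow: 66 L/min ÷ 60 = 1.1 L/s.
Vt = flow × Ti = 1.1 L/s × 0.49 s × 1000 mL/L = 539.0 mL.
R = (PIP − Pplat)/V̇ = (40.5 − 24.0) / 1.1 = 16.5/1.1 = 15.0 cmH2O·s/L.
C = Vt/(Pplat − PEEP) = 539.0 / (24.0 − 11) = 539.0/13.0 = 41.462 mL/cmH2O.
τ = R × C = 15.0 × 0.04146 L/cmH2O = 0.6219 s.
Fraction remaining at end-expiration = e^(−Te/τ) = e^(−0.42/0.6219) = 0.509 → 50.9%.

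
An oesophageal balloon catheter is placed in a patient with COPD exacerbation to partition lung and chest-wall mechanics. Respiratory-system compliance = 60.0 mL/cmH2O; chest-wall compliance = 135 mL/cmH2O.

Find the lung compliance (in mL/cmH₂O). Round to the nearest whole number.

108

1/CL = 1/Crs − 1/Ccw.
1/CL = 1/60.0 − 1/135 = 0.009259.
CL = 108.0 mL/cmH2O.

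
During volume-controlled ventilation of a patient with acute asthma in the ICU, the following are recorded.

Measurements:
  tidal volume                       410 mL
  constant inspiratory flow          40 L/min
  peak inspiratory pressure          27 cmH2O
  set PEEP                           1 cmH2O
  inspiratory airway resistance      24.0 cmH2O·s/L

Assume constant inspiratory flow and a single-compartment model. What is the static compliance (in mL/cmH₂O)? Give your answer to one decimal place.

Flow: 40 L/min ÷ 60 = 0.6667 L/s.
Equation of motion (constant flow): PIP = Vt/C + R·V̇ + PEEP.
Vt/C = PIP − R·V̇ − PEEP = 27 − 24.0×0.6667 − 1 = 27 − 16.001 − 1 = 9.999 cmH2O.
C = Vt / 9.999 = 410 / 9.999 = 41.004 mL/cmH2O.

41.0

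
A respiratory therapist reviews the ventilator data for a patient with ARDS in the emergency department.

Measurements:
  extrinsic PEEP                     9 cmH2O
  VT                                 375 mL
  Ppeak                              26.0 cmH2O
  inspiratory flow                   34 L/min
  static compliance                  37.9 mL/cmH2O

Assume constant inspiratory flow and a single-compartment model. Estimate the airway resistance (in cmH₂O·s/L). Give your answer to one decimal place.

Flow: 34 L/min ÷ 60 = 0.5667 L/s.
Equation of motion (constant flow): PIP = Vt/C + R·V̇ + PEEP.
R·V̇ = PIP − Vt/C − PEEP = 26.0 − 375/37.9 − 9 = 26.0 − 9.894 − 9 = 7.106 cmH2O.
R = 7.106 / 0.5667 = 12.539 cmH2O·s/L.

12.5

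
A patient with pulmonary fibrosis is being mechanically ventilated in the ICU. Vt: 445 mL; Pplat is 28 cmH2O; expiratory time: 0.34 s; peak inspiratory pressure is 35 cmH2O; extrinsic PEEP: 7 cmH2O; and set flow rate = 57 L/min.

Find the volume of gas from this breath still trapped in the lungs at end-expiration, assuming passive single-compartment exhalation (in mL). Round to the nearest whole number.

50

Flow: 57 L/min ÷ 60 = 0.95 L/s.
R = (PIP − Pplat)/V̇ = (35 − 28) / 0.95 = 7.0/0.95 = 7.368 cmH2O·s/L.
C = Vt/(Pplat − PEEP) = 445.0 / (28 − 7) = 445.0/21.0 = 21.19 mL/cmH2O.
τ = R × C = 7.368 × 0.02119 L/cmH2O = 0.1561 s.
Fraction remaining = e^(−Te/τ) = e^(−0.34/0.1561) = 0.1133.
Trapped volume = 445.0 × 0.1133 = 50.419 mL.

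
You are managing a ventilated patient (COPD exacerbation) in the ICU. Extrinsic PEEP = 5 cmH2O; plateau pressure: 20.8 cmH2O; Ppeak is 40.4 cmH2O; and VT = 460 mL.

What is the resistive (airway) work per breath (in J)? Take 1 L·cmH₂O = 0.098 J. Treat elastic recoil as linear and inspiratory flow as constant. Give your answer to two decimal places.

0.88

With constant inspiratory flow the resistive pressure is constant at PIP − Pplat = 40.4 − 20.8 = 19.6 cmH2O, so resistive work = 19.6 × 0.460 = 9.016 L·cmH2O.
× 0.098 J/(L·cmH2O) → 0.8836 J.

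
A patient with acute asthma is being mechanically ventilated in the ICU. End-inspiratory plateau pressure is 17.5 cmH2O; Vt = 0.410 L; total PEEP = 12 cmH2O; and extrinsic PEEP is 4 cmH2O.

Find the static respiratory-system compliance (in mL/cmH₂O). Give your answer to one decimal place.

74.5

End-expiratory occlusion gives total PEEP = 12 cmH2O (intrinsic PEEP = 12 − 4 = 8). Use total PEEP for the elastic gradient.
Cstat = Vt / (Pplat − PEEPtotal) = 410 / (17.5 − 12) = 410 / 5.5 = 74.545 mL/cmH2O.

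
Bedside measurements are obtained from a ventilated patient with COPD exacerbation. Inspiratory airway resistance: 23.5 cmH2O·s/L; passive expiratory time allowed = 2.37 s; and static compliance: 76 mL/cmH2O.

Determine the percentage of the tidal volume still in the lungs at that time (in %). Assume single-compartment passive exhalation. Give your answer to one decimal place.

τ = R × C = 23.5 × 76 mL/cmH2O = 23.5 × 0.076 L/cmH2O = 1.786 s.
Passive exhalation: V(t)/V₀ = e^(−t/τ) = e^(−2.37/1.786) = 0.2653.
Fraction remaining = 0.2653 → 26.53%.

26.5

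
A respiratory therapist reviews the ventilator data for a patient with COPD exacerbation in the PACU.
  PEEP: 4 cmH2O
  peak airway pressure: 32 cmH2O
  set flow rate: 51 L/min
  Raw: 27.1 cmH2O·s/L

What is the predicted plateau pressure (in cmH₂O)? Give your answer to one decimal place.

9.0

Flow: 51 L/min ÷ 60 = 0.85 L/s.
Pplat = PIP − Raw × flow = 32 − 27.1 × 0.85 = 32 − 23.035 = 8.965 cmH2O.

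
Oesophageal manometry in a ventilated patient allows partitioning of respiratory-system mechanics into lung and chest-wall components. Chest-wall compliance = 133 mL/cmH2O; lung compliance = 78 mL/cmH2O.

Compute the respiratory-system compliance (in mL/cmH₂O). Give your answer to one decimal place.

Lung and chest wall are elastances in series: 1/Crs = 1/CL + 1/Ccw.
1/Crs = 1/78 + 1/133 = 0.02034.
Crs = 49.164 mL/cmH2O.

49.2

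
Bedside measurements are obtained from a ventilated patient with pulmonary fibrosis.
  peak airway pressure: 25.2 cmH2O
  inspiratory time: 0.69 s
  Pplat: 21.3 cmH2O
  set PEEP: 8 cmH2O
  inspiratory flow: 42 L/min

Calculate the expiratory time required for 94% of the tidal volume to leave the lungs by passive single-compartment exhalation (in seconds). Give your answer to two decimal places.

0.57

Flow: 42 L/min ÷ 60 = 0.7 L/s.
Vt = flow × Ti = 0.7 L/s × 0.69 s × 1000 mL/L = 483.0 mL.
R = (PIP − Pplat)/V̇ = (25.2 − 21.3) / 0.7 = 3.9/0.7 = 5.571 cmH2O·s/L.
C = Vt/(Pplat − PEEP) = 483.0 / (21.3 − 8) = 483.0/13.3 = 36.316 mL/cmH2O.
τ = R × C = 5.571 × 0.03632 L/cmH2O = 0.2023 s.
t = −τ·ln(1 − 0.94) = −0.2023·ln(0.06) = 0.5692 s.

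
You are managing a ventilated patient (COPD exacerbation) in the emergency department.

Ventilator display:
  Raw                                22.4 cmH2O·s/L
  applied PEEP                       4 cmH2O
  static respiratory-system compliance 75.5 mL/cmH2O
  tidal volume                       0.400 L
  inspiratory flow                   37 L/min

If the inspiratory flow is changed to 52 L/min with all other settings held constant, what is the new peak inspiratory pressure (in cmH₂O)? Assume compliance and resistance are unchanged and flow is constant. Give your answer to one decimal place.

Flow: 37 L/min ÷ 60 = 0.6167 L/s.
New flow: 52 L/min ÷ 60 = 0.8667 L/s.
PIP = Vt/C + R·V̇ + PEEP (constant-flow equation of motion).
Only the resistive term changes: ΔPIP = R × ΔV̇ = 22.4 × (0.8667 − 0.6167) = 22.4 × 0.25 = 5.6 cmH2O.
Original PIP = 400/75.5 + 22.4×0.6167 + 4 = 23.112 cmH2O; new PIP = 23.112 + (5.6) = 28.712 cmH2O.

28.7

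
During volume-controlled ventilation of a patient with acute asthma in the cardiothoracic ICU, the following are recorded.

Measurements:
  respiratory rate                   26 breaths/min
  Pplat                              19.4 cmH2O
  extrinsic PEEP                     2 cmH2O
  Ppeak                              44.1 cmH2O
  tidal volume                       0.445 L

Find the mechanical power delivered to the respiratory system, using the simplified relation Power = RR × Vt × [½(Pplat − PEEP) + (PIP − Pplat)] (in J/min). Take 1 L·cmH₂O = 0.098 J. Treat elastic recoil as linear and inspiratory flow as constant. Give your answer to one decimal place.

Per-breath work = Vt × [½(Pplat−PEEP) + (PIP−Pplat)] = 0.445 × [0.5×17.4 + 24.7] = 0.445 × 33.4 = 14.863 L·cmH2O.
Power = 26 × 14.863 = 386.44 L·cmH2O/min.
× 0.098 J/(L·cmH2O) → 37.871 J/min.

37.9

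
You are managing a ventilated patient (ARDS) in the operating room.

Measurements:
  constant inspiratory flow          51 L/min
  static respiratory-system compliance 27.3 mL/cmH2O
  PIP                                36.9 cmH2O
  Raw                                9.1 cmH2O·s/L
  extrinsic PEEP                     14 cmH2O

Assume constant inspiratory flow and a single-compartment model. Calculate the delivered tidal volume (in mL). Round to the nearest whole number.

Flow: 51 L/min ÷ 60 = 0.85 L/s.
Equation of motion (constant flow): PIP = Vt/C + R·V̇ + PEEP.
Vt/C = PIP − R·V̇ − PEEP = 36.9 − 7.735 − 14 = 15.165 cmH2O.
Vt = C × 15.165 = 27.3 × 15.165 = 414.0 mL.

414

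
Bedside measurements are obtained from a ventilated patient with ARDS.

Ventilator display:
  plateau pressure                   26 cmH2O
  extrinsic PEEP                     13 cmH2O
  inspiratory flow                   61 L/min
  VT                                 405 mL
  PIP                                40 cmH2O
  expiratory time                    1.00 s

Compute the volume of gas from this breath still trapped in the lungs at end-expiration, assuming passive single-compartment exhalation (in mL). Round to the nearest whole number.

Flow: 61 L/min ÷ 60 = 1.0167 L/s.
R = (PIP − Pplat)/V̇ = (40 − 26) / 1.0167 = 14.0/1.0167 = 13.77 cmH2O·s/L.
C = Vt/(Pplat − PEEP) = 405.0 / (26 − 13) = 405.0/13.0 = 31.154 mL/cmH2O.
τ = R × C = 13.77 × 0.03115 L/cmH2O = 0.4289 s.
Fraction remaining = e^(−Te/τ) = e^(−1.00/0.4289) = 0.09715.
Trapped volume = 405.0 × 0.09715 = 39.346 mL.

39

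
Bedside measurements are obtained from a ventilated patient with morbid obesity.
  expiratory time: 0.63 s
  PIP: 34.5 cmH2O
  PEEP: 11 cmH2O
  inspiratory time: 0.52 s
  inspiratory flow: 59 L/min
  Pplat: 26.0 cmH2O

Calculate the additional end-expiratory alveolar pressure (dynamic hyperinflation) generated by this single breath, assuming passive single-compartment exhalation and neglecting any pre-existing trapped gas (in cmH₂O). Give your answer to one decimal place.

Flow: 59 L/min ÷ 60 = 0.9833 L/s.
Vt = flow × Ti = 0.9833 L/s × 0.52 s × 1000 mL/L = 511.32 mL.
R = (PIP − Pplat)/V̇ = (34.5 − 26.0) / 0.9833 = 8.5/0.9833 = 8.644 cmH2O·s/L.
C = Vt/(Pplat − PEEP) = 511.32 / (26.0 − 11) = 511.32/15.0 = 34.088 mL/cmH2O.
τ = R × C = 8.644 × 0.03409 L/cmH2O = 0.2947 s.
Fraction remaining = e^(−Te/τ) = e^(−0.63/0.2947) = 0.1179; trapped volume = 511.32 × 0.1179 = 60.285 mL.
Additional alveolar pressure from trapping ≈ V_trapped / C = 60.285 / 34.088 = 1.769 cmH2O.

1.8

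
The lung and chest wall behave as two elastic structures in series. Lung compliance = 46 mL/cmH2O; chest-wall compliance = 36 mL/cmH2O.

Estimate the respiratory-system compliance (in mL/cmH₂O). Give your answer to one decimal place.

20.2

Lung and chest wall are elastances in series: 1/Crs = 1/CL + 1/Ccw.
1/Crs = 1/46 + 1/36 = 0.04952.
Crs = 20.194 mL/cmH2O.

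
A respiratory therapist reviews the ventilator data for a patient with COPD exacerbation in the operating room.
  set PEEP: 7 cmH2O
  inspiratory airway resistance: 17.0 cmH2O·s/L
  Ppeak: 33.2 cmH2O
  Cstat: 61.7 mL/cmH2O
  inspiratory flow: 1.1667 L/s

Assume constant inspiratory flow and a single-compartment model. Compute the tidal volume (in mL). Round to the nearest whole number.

Equation of motion (constant flow): PIP = Vt/C + R·V̇ + PEEP.
Vt/C = PIP − R·V̇ − PEEP = 33.2 − 19.834 − 7 = 6.366 cmH2O.
Vt = C × 6.366 = 61.7 × 6.366 = 392.78 mL.

393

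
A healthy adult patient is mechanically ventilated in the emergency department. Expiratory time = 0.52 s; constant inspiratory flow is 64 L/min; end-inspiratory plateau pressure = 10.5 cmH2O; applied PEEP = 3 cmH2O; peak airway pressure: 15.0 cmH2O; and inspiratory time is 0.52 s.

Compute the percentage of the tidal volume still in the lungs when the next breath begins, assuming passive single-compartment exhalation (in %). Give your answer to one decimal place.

18.9

Flow: 64 L/min ÷ 60 = 1.0667 L/s.
Vt = flow × Ti = 1.0667 L/s × 0.52 s × 1000 mL/L = 554.68 mL.
R = (PIP − Pplat)/V̇ = (15.0 − 10.5) / 1.0667 = 4.5/1.0667 = 4.219 cmH2O·s/L.
C = Vt/(Pplat − PEEP) = 554.68 / (10.5 − 3) = 554.68/7.5 = 73.957 mL/cmH2O.
τ = R × C = 4.219 × 0.07396 L/cmH2O = 0.312 s.
Fraction remaining at end-expiration = e^(−Te/τ) = e^(−0.52/0.312) = 0.1889 → 18.89%.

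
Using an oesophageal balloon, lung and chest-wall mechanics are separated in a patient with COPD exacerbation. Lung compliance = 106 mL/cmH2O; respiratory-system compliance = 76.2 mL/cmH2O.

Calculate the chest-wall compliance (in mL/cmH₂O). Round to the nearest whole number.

1/Ccw = 1/Crs − 1/CL.
1/Ccw = 1/76.2 − 1/106 = 0.003689.
Ccw = 271.08 mL/cmH2O.

271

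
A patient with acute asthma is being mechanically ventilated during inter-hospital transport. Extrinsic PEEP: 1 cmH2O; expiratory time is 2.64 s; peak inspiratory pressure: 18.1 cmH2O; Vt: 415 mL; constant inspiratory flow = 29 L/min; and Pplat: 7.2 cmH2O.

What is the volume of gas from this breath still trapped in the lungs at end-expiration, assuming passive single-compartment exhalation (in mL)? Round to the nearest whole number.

72

Flow: 29 L/min ÷ 60 = 0.4833 L/s.
R = (PIP − Pplat)/V̇ = (18.1 − 7.2) / 0.4833 = 10.9/0.4833 = 22.553 cmH2O·s/L.
C = Vt/(Pplat − PEEP) = 415.0 / (7.2 − 1) = 415.0/6.2 = 66.935 mL/cmH2O.
τ = R × C = 22.553 × 0.06694 L/cmH2O = 1.51 s.
Fraction remaining = e^(−Te/τ) = e^(−2.64/1.51) = 0.1741.
Trapped volume = 415.0 × 0.1741 = 72.252 mL.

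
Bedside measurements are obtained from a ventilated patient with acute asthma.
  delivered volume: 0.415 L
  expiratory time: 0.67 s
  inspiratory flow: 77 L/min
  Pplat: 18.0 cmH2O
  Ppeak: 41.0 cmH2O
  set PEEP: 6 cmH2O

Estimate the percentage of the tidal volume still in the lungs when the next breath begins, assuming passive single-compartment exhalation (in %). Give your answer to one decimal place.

33.9

Flow: 77 L/min ÷ 60 = 1.2833 L/s.
R = (PIP − Pplat)/V̇ = (41.0 − 18.0) / 1.2833 = 23.0/1.2833 = 17.923 cmH2O·s/L.
C = Vt/(Pplat − PEEP) = 415.0 / (18.0 − 6) = 415.0/12.0 = 34.583 mL/cmH2O.
τ = R × C = 17.923 × 0.03458 L/cmH2O = 0.6198 s.
Fraction remaining at end-expiration = e^(−Te/τ) = e^(−0.67/0.6198) = 0.3393 → 33.93%.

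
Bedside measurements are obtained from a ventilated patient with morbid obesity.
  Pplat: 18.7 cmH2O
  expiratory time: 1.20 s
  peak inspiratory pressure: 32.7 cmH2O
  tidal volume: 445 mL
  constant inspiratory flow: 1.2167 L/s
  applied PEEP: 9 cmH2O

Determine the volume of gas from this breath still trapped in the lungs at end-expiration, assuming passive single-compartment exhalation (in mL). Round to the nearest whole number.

46

R = (PIP − Pplat)/V̇ = (32.7 − 18.7) / 1.2167 = 14.0/1.2167 = 11.507 cmH2O·s/L.
C = Vt/(Pplat − PEEP) = 445.0 / (18.7 − 9) = 445.0/9.7 = 45.876 mL/cmH2O.
τ = R × C = 11.507 × 0.04588 L/cmH2O = 0.5279 s.
Fraction remaining = e^(−Te/τ) = e^(−1.20/0.5279) = 0.103.
Trapped volume = 445.0 × 0.103 = 45.835 mL.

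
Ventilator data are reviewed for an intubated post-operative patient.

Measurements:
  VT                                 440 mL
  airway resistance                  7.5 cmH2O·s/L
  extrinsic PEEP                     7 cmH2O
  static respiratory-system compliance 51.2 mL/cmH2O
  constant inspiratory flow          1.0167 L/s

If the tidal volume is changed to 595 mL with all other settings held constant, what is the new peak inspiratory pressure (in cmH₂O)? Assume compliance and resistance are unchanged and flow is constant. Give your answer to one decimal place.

26.2

PIP = Vt/C + R·V̇ + PEEP (constant-flow equation of motion).
Only the elastic term changes: ΔPIP = ΔVt / C = (595 − 440) / 51.2 = 3.027 cmH2O.
Original PIP = 440/51.2 + 7.5×1.0167 + 7 = 23.219 cmH2O; new PIP = 23.219 + (3.027) = 26.246 cmH2O.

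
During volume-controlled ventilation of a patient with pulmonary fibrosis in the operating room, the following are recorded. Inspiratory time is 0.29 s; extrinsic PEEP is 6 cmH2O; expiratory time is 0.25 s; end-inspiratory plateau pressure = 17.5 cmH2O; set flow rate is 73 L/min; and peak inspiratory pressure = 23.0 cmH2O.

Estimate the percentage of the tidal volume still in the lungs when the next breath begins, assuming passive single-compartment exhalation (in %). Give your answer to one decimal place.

16.5

Flow: 73 L/min ÷ 60 = 1.2167 L/s.
Vt = flow × Ti = 1.2167 L/s × 0.29 s × 1000 mL/L = 352.84 mL.
R = (PIP − Pplat)/V̇ = (23.0 − 17.5) / 1.2167 = 5.5/1.2167 = 4.52 cmH2O·s/L.
C = Vt/(Pplat − PEEP) = 352.84 / (17.5 − 6) = 352.84/11.5 = 30.682 mL/cmH2O.
τ = R × C = 4.52 × 0.03068 L/cmH2O = 0.1387 s.
Fraction remaining at end-expiration = e^(−Te/τ) = e^(−0.25/0.1387) = 0.1649 → 16.49%.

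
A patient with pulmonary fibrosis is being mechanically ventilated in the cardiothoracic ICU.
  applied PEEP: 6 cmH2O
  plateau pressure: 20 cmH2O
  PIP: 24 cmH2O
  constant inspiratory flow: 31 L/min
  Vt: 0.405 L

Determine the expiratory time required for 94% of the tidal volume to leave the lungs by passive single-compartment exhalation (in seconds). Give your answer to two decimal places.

0.63

Flow: 31 L/min ÷ 60 = 0.5167 L/s.
R = (PIP − Pplat)/V̇ = (24 − 20) / 0.5167 = 4.0/0.5167 = 7.741 cmH2O·s/L.
C = Vt/(Pplat − PEEP) = 405.0 / (20 − 6) = 405.0/14.0 = 28.929 mL/cmH2O.
τ = R × C = 7.741 × 0.02893 L/cmH2O = 0.2239 s.
t = −τ·ln(1 − 0.94) = −0.2239·ln(0.06) = 0.6299 s.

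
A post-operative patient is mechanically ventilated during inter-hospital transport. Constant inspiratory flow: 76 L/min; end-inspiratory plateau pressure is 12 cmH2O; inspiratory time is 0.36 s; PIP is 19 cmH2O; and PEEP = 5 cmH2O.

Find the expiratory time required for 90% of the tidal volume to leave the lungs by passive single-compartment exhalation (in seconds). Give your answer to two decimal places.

0.83

Flow: 76 L/min ÷ 60 = 1.2667 L/s.
Vt = flow × Ti = 1.2667 L/s × 0.36 s × 1000 mL/L = 456.01 mL.
R = (PIP − Pplat)/V̇ = (19 − 12) / 1.2667 = 7.0/1.2667 = 5.526 cmH2O·s/L.
C = Vt/(Pplat − PEEP) = 456.01 / (12 − 5) = 456.01/7.0 = 65.144 mL/cmH2O.
τ = R × C = 5.526 × 0.06514 L/cmH2O = 0.36 s.
t = −τ·ln(1 − 0.90) = −0.36·ln(0.1) = 0.8289 s.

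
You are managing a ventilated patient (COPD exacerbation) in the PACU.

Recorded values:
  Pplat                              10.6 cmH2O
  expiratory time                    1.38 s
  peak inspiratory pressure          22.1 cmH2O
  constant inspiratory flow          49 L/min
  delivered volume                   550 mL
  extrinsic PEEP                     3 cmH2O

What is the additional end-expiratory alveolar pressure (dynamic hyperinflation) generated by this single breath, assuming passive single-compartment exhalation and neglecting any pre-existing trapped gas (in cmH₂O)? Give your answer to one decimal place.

Flow: 49 L/min ÷ 60 = 0.8167 L/s.
R = (PIP − Pplat)/V̇ = (22.1 − 10.6) / 0.8167 = 11.5/0.8167 = 14.081 cmH2O·s/L.
C = Vt/(Pplat − PEEP) = 550.0 / (10.6 − 3) = 550.0/7.6 = 72.368 mL/cmH2O.
τ = R × C = 14.081 × 0.07237 L/cmH2O = 1.019 s.
Fraction remaining = e^(−Te/τ) = e^(−1.38/1.019) = 0.2581; trapped volume = 550.0 × 0.2581 = 141.96 mL.
Additional alveolar pressure from trapping ≈ V_trapped / C = 141.96 / 72.368 = 1.962 cmH2O.

2.0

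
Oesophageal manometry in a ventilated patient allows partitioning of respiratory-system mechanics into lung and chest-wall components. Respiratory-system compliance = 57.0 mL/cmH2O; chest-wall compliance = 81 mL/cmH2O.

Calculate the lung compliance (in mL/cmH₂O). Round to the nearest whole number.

1/CL = 1/Crs − 1/Ccw.
1/CL = 1/57.0 − 1/81 = 0.005198.
CL = 192.38 mL/cmH2O.

192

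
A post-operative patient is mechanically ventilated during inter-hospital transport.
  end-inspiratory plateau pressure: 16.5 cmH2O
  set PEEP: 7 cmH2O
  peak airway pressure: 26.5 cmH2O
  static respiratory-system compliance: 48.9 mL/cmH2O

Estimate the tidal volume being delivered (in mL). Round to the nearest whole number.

465

Vt = Cstat × (Pplat − PEEP) = 48.9 × (16.5 − 7) = 48.9 × 9.5 = 464.55 mL.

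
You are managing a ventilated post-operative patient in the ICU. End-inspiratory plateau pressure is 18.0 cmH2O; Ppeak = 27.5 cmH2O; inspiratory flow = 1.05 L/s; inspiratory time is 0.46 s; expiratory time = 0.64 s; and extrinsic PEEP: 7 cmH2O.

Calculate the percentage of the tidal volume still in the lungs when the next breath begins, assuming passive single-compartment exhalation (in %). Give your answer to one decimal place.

20.0

Vt = flow × Ti = 1.05 L/s × 0.46 s × 1000 mL/L = 483.0 mL.
R = (PIP − Pplat)/V̇ = (27.5 − 18.0) / 1.05 = 9.5/1.05 = 9.048 cmH2O·s/L.
C = Vt/(Pplat − PEEP) = 483.0 / (18.0 − 7) = 483.0/11.0 = 43.909 mL/cmH2O.
τ = R × C = 9.048 × 0.04391 L/cmH2O = 0.3973 s.
Fraction remaining at end-expiration = e^(−Te/τ) = e^(−0.64/0.3973) = 0.1997 → 19.97%.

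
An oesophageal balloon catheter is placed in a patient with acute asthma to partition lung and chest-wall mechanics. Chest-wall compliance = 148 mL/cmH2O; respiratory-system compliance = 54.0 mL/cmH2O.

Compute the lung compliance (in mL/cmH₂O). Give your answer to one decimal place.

1/CL = 1/Crs − 1/Ccw.
1/CL = 1/54.0 − 1/148 = 0.01176.
CL = 85.034 mL/cmH2O.

85.0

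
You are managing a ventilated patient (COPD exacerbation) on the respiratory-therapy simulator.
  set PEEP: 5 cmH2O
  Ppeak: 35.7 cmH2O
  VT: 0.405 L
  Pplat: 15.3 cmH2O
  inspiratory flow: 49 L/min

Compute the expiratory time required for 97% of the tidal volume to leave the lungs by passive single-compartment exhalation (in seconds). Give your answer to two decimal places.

Flow: 49 L/min ÷ 60 = 0.8167 L/s.
R = (PIP − Pplat)/V̇ = (35.7 − 15.3) / 0.8167 = 20.4/0.8167 = 24.979 cmH2O·s/L.
C = Vt/(Pplat − PEEP) = 405.0 / (15.3 − 5) = 405.0/10.3 = 39.32 mL/cmH2O.
τ = R × C = 24.979 × 0.03932 L/cmH2O = 0.9822 s.
t = −τ·ln(1 − 0.97) = −0.9822·ln(0.03) = 3.444 s.

3.44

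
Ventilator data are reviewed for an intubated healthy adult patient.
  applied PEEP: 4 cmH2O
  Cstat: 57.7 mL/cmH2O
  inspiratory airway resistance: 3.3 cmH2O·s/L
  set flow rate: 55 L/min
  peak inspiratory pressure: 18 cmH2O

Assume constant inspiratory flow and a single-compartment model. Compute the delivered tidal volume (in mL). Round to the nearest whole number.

Flow: 55 L/min ÷ 60 = 0.9167 L/s.
Equation of motion (constant flow): PIP = Vt/C + R·V̇ + PEEP.
Vt/C = PIP − R·V̇ − PEEP = 18 − 3.025 − 4 = 10.975 cmH2O.
Vt = C × 10.975 = 57.7 × 10.975 = 633.26 mL.

633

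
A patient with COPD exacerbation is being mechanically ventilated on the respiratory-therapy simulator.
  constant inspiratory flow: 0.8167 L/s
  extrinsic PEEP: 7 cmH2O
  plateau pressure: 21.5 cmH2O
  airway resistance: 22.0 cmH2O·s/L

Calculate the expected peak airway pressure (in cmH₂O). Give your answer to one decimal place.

39.5

PIP = Pplat + Raw × flow = 21.5 + 22.0 × 0.8167 = 21.5 + 17.967 = 39.467 cmH2O.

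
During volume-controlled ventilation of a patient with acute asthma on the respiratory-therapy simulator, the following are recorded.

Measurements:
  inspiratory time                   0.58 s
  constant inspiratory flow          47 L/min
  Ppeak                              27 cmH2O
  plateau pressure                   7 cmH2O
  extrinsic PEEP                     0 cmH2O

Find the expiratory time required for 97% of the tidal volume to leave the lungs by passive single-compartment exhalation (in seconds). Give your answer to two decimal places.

5.81

Flow: 47 L/min ÷ 60 = 0.7833 L/s.
Vt = flow × Ti = 0.7833 L/s × 0.58 s × 1000 mL/L = 454.31 mL.
R = (PIP − Pplat)/V̇ = (27 − 7) / 0.7833 = 20.0/0.7833 = 25.533 cmH2O·s/L.
C = Vt/(Pplat − PEEP) = 454.31 / (7 − 0) = 454.31/7.0 = 64.901 mL/cmH2O.
τ = R × C = 25.533 × 0.0649 L/cmH2O = 1.657 s.
t = −τ·ln(1 − 0.97) = −1.657·ln(0.03) = 5.81 s.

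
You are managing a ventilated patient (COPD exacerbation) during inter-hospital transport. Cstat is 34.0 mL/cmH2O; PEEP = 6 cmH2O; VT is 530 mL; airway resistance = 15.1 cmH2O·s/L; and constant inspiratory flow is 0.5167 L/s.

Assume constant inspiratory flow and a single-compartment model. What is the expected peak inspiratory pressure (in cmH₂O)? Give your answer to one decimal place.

29.4

Equation of motion (constant flow): PIP = Vt/C + R·V̇ + PEEP.
PIP = 530/34.0 + 15.1×0.5167 + 6 = 15.588 + 7.802 + 6 = 29.39 cmH2O.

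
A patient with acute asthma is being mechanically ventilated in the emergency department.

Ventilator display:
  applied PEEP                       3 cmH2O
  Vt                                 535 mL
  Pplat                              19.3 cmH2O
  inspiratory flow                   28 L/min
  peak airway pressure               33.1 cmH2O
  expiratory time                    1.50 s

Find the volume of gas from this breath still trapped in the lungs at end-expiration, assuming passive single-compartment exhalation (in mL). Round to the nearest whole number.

114

Flow: 28 L/min ÷ 60 = 0.4667 L/s.
R = (PIP − Pplat)/V̇ = (33.1 − 19.3) / 0.4667 = 13.8/0.4667 = 29.569 cmH2O·s/L.
C = Vt/(Pplat − PEEP) = 535.0 / (19.3 − 3) = 535.0/16.3 = 32.822 mL/cmH2O.
τ = R × C = 29.569 × 0.03282 L/cmH2O = 0.9705 s.
Fraction remaining = e^(−Te/τ) = e^(−1.50/0.9705) = 0.2132.
Trapped volume = 535.0 × 0.2132 = 114.06 mL.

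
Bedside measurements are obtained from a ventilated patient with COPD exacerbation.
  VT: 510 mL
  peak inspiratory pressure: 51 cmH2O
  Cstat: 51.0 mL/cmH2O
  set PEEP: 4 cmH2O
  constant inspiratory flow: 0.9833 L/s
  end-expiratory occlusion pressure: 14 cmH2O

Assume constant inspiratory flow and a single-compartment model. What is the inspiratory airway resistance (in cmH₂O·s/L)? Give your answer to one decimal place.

Total PEEP = 14 cmH2O (set 4 + intrinsic 10); this is the baseline alveolar pressure.
Equation of motion (constant flow): PIP = Vt/C + R·V̇ + PEEP.
R·V̇ = PIP − Vt/C − PEEP = 51 − 510/51.0 − 14 = 51 − 10.0 − 14 = 27.0 cmH2O.
R = 27.0 / 0.9833 = 27.459 cmH2O·s/L.

27.5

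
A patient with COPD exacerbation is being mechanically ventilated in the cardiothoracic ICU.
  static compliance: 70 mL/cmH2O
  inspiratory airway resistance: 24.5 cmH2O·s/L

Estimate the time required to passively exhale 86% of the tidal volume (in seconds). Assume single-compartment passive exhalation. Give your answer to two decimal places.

τ = R × C = 24.5 × 70 mL/cmH2O = 24.5 × 0.070 L/cmH2O = 1.715 s.
Exhaled fraction f = 1 − e^(−t/τ) → t = −τ·ln(1 − f) = −1.715·ln(0.14) = 3.372 s.

3.37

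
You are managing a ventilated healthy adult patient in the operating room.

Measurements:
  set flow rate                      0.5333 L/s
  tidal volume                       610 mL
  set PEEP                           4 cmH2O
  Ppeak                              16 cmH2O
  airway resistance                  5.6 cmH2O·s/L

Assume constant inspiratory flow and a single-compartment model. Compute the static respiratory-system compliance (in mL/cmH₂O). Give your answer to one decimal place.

Equation of motion (constant flow): PIP = Vt/C + R·V̇ + PEEP.
Vt/C = PIP − R·V̇ − PEEP = 16 − 5.6×0.5333 − 4 = 16 − 2.986 − 4 = 9.014 cmH2O.
C = Vt / 9.014 = 610 / 9.014 = 67.673 mL/cmH2O.

67.7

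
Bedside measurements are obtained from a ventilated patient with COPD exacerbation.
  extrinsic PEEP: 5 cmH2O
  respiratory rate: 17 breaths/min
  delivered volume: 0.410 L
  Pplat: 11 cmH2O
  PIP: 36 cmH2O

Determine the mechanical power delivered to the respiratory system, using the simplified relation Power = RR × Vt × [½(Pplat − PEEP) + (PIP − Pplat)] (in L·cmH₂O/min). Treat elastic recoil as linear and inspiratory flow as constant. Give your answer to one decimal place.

Per-breath work = Vt × [½(Pplat−PEEP) + (PIP−Pplat)] = 0.410 × [0.5×6.0 + 25.0] = 0.410 × 28.0 = 11.48 L·cmH2O.
Power = 17 × 11.48 = 195.16 L·cmH2O/min.

195.2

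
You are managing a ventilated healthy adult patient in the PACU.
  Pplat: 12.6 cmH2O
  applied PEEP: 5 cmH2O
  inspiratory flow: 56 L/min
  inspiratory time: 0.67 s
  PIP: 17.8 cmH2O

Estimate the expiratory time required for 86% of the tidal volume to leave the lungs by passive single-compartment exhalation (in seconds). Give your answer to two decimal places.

0.90

Flow: 56 L/min ÷ 60 = 0.9333 L/s.
Vt = flow × Ti = 0.9333 L/s × 0.67 s × 1000 mL/L = 625.31 mL.
R = (PIP − Pplat)/V̇ = (17.8 − 12.6) / 0.9333 = 5.2/0.9333 = 5.572 cmH2O·s/L.
C = Vt/(Pplat − PEEP) = 625.31 / (12.6 − 5) = 625.31/7.6 = 82.278 mL/cmH2O.
τ = R × C = 5.572 × 0.08228 L/cmH2O = 0.4585 s.
t = −τ·ln(1 − 0.86) = −0.4585·ln(0.14) = 0.9015 s.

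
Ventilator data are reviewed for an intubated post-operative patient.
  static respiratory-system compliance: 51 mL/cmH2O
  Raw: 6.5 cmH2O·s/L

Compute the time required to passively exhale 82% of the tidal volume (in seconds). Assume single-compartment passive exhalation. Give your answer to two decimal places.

0.57

τ = R × C = 6.5 × 51 mL/cmH2O = 6.5 × 0.051 L/cmH2O = 0.3315 s.
Exhaled fraction f = 1 − e^(−t/τ) → t = −τ·ln(1 − f) = −0.3315·ln(0.18) = 0.5685 s.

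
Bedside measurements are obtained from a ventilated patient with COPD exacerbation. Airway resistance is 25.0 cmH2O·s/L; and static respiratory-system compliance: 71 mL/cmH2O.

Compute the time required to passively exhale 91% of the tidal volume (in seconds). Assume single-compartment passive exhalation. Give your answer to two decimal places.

τ = R × C = 25.0 × 71 mL/cmH2O = 25.0 × 0.071 L/cmH2O = 1.775 s.
Exhaled fraction f = 1 − e^(−t/τ) → t = −τ·ln(1 − f) = −1.775·ln(0.09) = 4.274 s.

4.27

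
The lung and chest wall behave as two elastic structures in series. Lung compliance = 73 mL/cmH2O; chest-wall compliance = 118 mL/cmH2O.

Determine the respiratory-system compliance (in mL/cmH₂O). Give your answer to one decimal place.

Lung and chest wall are elastances in series: 1/Crs = 1/CL + 1/Ccw.
1/Crs = 1/73 + 1/118 = 0.02217.
Crs = 45.106 mL/cmH2O.

45.1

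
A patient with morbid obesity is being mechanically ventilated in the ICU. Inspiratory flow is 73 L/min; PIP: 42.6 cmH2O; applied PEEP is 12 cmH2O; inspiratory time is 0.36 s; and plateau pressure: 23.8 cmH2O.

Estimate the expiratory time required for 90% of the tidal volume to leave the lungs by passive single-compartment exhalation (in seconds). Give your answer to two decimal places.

1.32

Flow: 73 L/min ÷ 60 = 1.2167 L/s.
Vt = flow × Ti = 1.2167 L/s × 0.36 s × 1000 mL/L = 438.01 mL.
R = (PIP − Pplat)/V̇ = (42.6 − 23.8) / 1.2167 = 18.8/1.2167 = 15.452 cmH2O·s/L.
C = Vt/(Pplat − PEEP) = 438.01 / (23.8 − 12) = 438.01/11.8 = 37.119 mL/cmH2O.
τ = R × C = 15.452 × 0.03712 L/cmH2O = 0.5736 s.
t = −τ·ln(1 − 0.90) = −0.5736·ln(0.1) = 1.321 s.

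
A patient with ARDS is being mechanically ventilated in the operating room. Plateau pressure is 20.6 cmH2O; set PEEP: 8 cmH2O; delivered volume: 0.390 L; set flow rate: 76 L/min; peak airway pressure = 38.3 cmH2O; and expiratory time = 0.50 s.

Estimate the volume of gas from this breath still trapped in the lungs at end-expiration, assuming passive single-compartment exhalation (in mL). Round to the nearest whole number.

Flow: 76 L/min ÷ 60 = 1.2667 L/s.
R = (PIP − Pplat)/V̇ = (38.3 − 20.6) / 1.2667 = 17.7/1.2667 = 13.973 cmH2O·s/L.
C = Vt/(Pplat − PEEP) = 390.0 / (20.6 − 8) = 390.0/12.6 = 30.952 mL/cmH2O.
τ = R × C = 13.973 × 0.03095 L/cmH2O = 0.4325 s.
Fraction remaining = e^(−Te/τ) = e^(−0.50/0.4325) = 0.3147.
Trapped volume = 390.0 × 0.3147 = 122.73 mL.

123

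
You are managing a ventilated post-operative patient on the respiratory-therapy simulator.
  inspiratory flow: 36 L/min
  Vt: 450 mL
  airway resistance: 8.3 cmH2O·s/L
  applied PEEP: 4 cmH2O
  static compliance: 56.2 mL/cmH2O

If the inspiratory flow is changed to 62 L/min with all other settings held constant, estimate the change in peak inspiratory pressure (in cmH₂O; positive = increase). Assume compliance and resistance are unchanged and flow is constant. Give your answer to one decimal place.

Flow: 36 L/min ÷ 60 = 0.6 L/s.
New flow: 62 L/min ÷ 60 = 1.0333 L/s.
PIP = Vt/C + R·V̇ + PEEP (constant-flow equation of motion).
Only the resistive term changes: ΔPIP = R × ΔV̇ = 8.3 × (1.0333 − 0.6) = 8.3 × 0.4333 = 3.596 cmH2O.

3.6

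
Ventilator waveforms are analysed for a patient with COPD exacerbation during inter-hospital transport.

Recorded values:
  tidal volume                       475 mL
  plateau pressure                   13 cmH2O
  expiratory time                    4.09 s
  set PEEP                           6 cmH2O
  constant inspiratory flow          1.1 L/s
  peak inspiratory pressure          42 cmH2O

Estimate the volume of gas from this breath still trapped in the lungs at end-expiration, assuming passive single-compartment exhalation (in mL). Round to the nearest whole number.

R = (PIP − Pplat)/V̇ = (42 − 13) / 1.1 = 29.0/1.1 = 26.364 cmH2O·s/L.
C = Vt/(Pplat − PEEP) = 475.0 / (13 − 6) = 475.0/7.0 = 67.857 mL/cmH2O.
τ = R × C = 26.364 × 0.06786 L/cmH2O = 1.789 s.
Fraction remaining = e^(−Te/τ) = e^(−4.09/1.789) = 0.1017.
Trapped volume = 475.0 × 0.1017 = 48.308 mL.

48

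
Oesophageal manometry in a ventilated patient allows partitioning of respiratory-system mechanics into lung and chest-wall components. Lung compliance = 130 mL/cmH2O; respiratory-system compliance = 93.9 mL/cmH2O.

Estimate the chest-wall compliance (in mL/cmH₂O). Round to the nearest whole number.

338

1/Ccw = 1/Crs − 1/CL.
1/Ccw = 1/93.9 − 1/130 = 0.002957.
Ccw = 338.18 mL/cmH2O.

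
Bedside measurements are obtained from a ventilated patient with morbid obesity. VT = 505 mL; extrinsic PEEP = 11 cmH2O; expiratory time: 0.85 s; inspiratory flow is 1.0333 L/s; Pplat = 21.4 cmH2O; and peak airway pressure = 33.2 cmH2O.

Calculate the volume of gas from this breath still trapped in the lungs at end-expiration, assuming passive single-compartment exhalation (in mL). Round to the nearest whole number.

R = (PIP − Pplat)/V̇ = (33.2 − 21.4) / 1.0333 = 11.8/1.0333 = 11.42 cmH2O·s/L.
C = Vt/(Pplat − PEEP) = 505.0 / (21.4 − 11) = 505.0/10.4 = 48.558 mL/cmH2O.
τ = R × C = 11.42 × 0.04856 L/cmH2O = 0.5546 s.
Fraction remaining = e^(−Te/τ) = e^(−0.85/0.5546) = 0.216.
Trapped volume = 505.0 × 0.216 = 109.08 mL.

109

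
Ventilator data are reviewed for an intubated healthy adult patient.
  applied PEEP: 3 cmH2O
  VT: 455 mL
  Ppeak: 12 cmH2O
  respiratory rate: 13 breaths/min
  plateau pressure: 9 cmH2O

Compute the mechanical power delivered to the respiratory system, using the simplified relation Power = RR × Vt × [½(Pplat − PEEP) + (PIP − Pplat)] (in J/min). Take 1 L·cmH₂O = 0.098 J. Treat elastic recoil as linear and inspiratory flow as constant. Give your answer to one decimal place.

3.5

Per-breath work = Vt × [½(Pplat−PEEP) + (PIP−Pplat)] = 0.455 × [0.5×6.0 + 3.0] = 0.455 × 6.0 = 2.73 L·cmH2O.
Power = 13 × 2.73 = 35.49 L·cmH2O/min.
× 0.098 J/(L·cmH2O) → 3.478 J/min.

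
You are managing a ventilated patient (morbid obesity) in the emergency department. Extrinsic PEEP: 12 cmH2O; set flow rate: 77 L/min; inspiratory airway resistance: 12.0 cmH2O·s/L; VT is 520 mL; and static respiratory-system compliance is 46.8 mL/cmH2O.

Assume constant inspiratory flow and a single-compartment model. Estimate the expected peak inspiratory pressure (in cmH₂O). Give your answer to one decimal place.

Flow: 77 L/min ÷ 60 = 1.2833 L/s.
Equation of motion (constant flow): PIP = Vt/C + R·V̇ + PEEP.
PIP = 520/46.8 + 12.0×1.2833 + 12 = 11.111 + 15.4 + 12 = 38.511 cmH2O.

38.5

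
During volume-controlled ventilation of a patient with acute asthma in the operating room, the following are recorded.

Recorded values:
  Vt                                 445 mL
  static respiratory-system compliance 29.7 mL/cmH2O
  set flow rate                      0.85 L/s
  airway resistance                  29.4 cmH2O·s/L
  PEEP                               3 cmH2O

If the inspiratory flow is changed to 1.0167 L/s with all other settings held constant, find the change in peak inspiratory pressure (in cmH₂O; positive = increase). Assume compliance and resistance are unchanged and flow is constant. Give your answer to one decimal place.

4.9

PIP = Vt/C + R·V̇ + PEEP (constant-flow equation of motion).
Only the resistive term changes: ΔPIP = R × ΔV̇ = 29.4 × (1.0167 − 0.85) = 29.4 × 0.1667 = 4.901 cmH2O.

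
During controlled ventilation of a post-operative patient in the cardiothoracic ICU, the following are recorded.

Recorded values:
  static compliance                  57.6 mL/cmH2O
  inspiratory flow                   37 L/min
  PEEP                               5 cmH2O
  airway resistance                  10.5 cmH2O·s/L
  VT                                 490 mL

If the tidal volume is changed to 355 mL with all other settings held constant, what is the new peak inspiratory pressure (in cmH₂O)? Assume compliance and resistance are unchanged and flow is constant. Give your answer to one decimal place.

17.6

Flow: 37 L/min ÷ 60 = 0.6167 L/s.
PIP = Vt/C + R·V̇ + PEEP (constant-flow equation of motion).
Only the elastic term changes: ΔPIP = ΔVt / C = (355 − 490) / 57.6 = -2.344 cmH2O.
Original PIP = 490/57.6 + 10.5×0.6167 + 5 = 19.982 cmH2O; new PIP = 19.982 + (-2.344) = 17.638 cmH2O.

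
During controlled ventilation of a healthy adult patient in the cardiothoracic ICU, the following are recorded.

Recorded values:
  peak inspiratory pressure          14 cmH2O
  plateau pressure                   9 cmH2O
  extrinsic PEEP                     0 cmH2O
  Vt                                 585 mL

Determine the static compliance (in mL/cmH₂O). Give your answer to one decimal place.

Cstat = Vt / (Pplat − PEEP) = 585 / (9 − 0) = 585 / 9.0 = 65.0 mL/cmH2O.

65.0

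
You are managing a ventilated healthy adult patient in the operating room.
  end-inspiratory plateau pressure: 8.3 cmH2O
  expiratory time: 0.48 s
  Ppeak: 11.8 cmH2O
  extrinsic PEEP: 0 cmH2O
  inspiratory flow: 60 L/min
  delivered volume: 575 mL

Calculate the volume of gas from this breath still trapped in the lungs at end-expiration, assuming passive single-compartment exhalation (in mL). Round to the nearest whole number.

Flow: 60 L/min ÷ 60 = 1 L/s.
R = (PIP − Pplat)/V̇ = (11.8 − 8.3) / 1 = 3.5/1 = 3.5 cmH2O·s/L.
C = Vt/(Pplat − PEEP) = 575.0 / (8.3 − 0) = 575.0/8.3 = 69.277 mL/cmH2O.
τ = R × C = 3.5 × 0.06928 L/cmH2O = 0.2425 s.
Fraction remaining = e^(−Te/τ) = e^(−0.48/0.2425) = 0.1382.
Trapped volume = 575.0 × 0.1382 = 79.465 mL.

79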